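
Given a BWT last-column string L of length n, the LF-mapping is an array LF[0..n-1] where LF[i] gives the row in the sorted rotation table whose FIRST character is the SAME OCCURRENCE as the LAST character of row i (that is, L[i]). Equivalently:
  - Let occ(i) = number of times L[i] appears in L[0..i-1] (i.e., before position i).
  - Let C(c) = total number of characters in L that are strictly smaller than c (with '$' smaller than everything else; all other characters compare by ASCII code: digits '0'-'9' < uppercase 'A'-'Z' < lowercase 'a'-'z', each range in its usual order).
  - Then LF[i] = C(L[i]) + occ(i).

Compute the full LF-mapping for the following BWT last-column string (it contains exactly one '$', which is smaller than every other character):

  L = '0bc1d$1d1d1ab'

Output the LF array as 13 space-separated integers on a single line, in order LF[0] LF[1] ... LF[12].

Char counts: '$':1, '0':1, '1':4, 'a':1, 'b':2, 'c':1, 'd':3
C (first-col start): C('$')=0, C('0')=1, C('1')=2, C('a')=6, C('b')=7, C('c')=9, C('d')=10
L[0]='0': occ=0, LF[0]=C('0')+0=1+0=1
L[1]='b': occ=0, LF[1]=C('b')+0=7+0=7
L[2]='c': occ=0, LF[2]=C('c')+0=9+0=9
L[3]='1': occ=0, LF[3]=C('1')+0=2+0=2
L[4]='d': occ=0, LF[4]=C('d')+0=10+0=10
L[5]='$': occ=0, LF[5]=C('$')+0=0+0=0
L[6]='1': occ=1, LF[6]=C('1')+1=2+1=3
L[7]='d': occ=1, LF[7]=C('d')+1=10+1=11
L[8]='1': occ=2, LF[8]=C('1')+2=2+2=4
L[9]='d': occ=2, LF[9]=C('d')+2=10+2=12
L[10]='1': occ=3, LF[10]=C('1')+3=2+3=5
L[11]='a': occ=0, LF[11]=C('a')+0=6+0=6
L[12]='b': occ=1, LF[12]=C('b')+1=7+1=8

Answer: 1 7 9 2 10 0 3 11 4 12 5 6 8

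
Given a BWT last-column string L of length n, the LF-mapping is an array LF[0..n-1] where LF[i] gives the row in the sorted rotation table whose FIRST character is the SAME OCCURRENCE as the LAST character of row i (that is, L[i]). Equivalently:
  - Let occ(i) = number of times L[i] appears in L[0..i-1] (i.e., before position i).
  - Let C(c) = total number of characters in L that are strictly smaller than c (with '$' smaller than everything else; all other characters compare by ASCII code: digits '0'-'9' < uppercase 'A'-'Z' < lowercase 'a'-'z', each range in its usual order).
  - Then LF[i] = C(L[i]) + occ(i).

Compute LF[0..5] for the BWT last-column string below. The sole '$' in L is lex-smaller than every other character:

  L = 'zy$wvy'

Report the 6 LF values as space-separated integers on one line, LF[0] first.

Char counts: '$':1, 'v':1, 'w':1, 'y':2, 'z':1
C (first-col start): C('$')=0, C('v')=1, C('w')=2, C('y')=3, C('z')=5
L[0]='z': occ=0, LF[0]=C('z')+0=5+0=5
L[1]='y': occ=0, LF[1]=C('y')+0=3+0=3
L[2]='$': occ=0, LF[2]=C('$')+0=0+0=0
L[3]='w': occ=0, LF[3]=C('w')+0=2+0=2
L[4]='v': occ=0, LF[4]=C('v')+0=1+0=1
L[5]='y': occ=1, LF[5]=C('y')+1=3+1=4

Answer: 5 3 0 2 1 4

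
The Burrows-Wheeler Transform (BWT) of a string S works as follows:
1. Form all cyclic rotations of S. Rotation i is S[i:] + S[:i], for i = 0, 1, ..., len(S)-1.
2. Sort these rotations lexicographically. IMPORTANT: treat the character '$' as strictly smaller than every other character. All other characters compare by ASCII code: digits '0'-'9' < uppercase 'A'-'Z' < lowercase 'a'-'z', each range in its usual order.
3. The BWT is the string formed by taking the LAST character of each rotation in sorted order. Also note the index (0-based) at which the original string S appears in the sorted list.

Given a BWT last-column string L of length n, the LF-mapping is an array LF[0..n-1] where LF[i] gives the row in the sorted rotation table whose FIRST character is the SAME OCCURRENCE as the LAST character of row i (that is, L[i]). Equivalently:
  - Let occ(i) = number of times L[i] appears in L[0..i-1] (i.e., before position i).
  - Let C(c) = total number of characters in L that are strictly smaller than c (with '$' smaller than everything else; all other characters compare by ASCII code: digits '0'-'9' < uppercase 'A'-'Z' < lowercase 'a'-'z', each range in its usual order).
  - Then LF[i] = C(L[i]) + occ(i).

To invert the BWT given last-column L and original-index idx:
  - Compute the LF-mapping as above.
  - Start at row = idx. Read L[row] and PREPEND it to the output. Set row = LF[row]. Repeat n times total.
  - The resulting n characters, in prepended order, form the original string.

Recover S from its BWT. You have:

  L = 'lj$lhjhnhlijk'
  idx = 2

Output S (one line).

Answer: hjjhilhknjll$

Derivation:
LF mapping: 9 5 0 10 1 6 2 12 3 11 4 7 8
Walk LF starting at row 2, prepending L[row]:
  step 1: row=2, L[2]='$', prepend. Next row=LF[2]=0
  step 2: row=0, L[0]='l', prepend. Next row=LF[0]=9
  step 3: row=9, L[9]='l', prepend. Next row=LF[9]=11
  step 4: row=11, L[11]='j', prepend. Next row=LF[11]=7
  step 5: row=7, L[7]='n', prepend. Next row=LF[7]=12
  step 6: row=12, L[12]='k', prepend. Next row=LF[12]=8
  step 7: row=8, L[8]='h', prepend. Next row=LF[8]=3
  step 8: row=3, L[3]='l', prepend. Next row=LF[3]=10
  step 9: row=10, L[10]='i', prepend. Next row=LF[10]=4
  step 10: row=4, L[4]='h', prepend. Next row=LF[4]=1
  step 11: row=1, L[1]='j', prepend. Next row=LF[1]=5
  step 12: row=5, L[5]='j', prepend. Next row=LF[5]=6
  step 13: row=6, L[6]='h', prepend. Next row=LF[6]=2
Reversed output: hjjhilhknjll$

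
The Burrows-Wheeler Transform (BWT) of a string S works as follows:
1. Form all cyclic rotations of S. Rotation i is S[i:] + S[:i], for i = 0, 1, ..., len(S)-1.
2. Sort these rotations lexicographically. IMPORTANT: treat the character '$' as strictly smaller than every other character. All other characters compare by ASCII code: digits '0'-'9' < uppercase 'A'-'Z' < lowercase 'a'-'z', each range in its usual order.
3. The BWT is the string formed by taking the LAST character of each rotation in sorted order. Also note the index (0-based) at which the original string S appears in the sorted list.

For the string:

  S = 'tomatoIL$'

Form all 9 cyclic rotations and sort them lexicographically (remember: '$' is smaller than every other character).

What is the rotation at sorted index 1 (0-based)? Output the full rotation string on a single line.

All 9 rotations (rotation i = S[i:]+S[:i]):
  rot[0] = tomatoIL$
  rot[1] = omatoIL$t
  rot[2] = matoIL$to
  rot[3] = atoIL$tom
  rot[4] = toIL$toma
  rot[5] = oIL$tomat
  rot[6] = IL$tomato
  rot[7] = L$tomatoI
  rot[8] = $tomatoIL
Sorted (with $ < everything):
  sorted[0] = $tomatoIL
  sorted[1] = IL$tomato
  sorted[2] = L$tomatoI
  sorted[3] = atoIL$tom
  sorted[4] = matoIL$to
  sorted[5] = oIL$tomat
  sorted[6] = omatoIL$t
  sorted[7] = toIL$toma
  sorted[8] = tomatoIL$
sorted[1] = IL$tomato

Answer: IL$tomato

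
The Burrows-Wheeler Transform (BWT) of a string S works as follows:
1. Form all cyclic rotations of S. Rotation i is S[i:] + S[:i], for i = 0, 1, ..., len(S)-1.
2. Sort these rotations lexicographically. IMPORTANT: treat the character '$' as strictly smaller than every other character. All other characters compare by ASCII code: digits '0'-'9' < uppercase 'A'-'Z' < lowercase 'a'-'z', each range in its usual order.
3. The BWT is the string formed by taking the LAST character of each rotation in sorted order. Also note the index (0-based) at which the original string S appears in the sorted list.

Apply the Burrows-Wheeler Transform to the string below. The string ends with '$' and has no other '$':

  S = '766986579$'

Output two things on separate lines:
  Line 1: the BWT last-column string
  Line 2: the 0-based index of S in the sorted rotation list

All 10 rotations (rotation i = S[i:]+S[:i]):
  rot[0] = 766986579$
  rot[1] = 66986579$7
  rot[2] = 6986579$76
  rot[3] = 986579$766
  rot[4] = 86579$7669
  rot[5] = 6579$76698
  rot[6] = 579$766986
  rot[7] = 79$7669865
  rot[8] = 9$76698657
  rot[9] = $766986579
Sorted (with $ < everything):
  sorted[0] = $766986579  (last char: '9')
  sorted[1] = 579$766986  (last char: '6')
  sorted[2] = 6579$76698  (last char: '8')
  sorted[3] = 66986579$7  (last char: '7')
  sorted[4] = 6986579$76  (last char: '6')
  sorted[5] = 766986579$  (last char: '$')
  sorted[6] = 79$7669865  (last char: '5')
  sorted[7] = 86579$7669  (last char: '9')
  sorted[8] = 9$76698657  (last char: '7')
  sorted[9] = 986579$766  (last char: '6')
Last column: 96876$5976
Original string S is at sorted index 5

Answer: 96876$5976
5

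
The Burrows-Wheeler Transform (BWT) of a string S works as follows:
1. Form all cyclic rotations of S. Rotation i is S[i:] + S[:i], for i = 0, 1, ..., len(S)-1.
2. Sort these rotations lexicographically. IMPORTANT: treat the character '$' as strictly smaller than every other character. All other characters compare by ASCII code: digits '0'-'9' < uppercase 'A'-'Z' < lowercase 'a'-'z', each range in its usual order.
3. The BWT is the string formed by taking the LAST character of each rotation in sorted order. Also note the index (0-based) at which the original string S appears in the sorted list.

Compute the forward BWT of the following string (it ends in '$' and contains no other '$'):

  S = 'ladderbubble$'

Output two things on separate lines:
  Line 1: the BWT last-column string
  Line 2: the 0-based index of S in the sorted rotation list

Answer: elubradld$beb
9

Derivation:
All 13 rotations (rotation i = S[i:]+S[:i]):
  rot[0] = ladderbubble$
  rot[1] = adderbubble$l
  rot[2] = dderbubble$la
  rot[3] = derbubble$lad
  rot[4] = erbubble$ladd
  rot[5] = rbubble$ladde
  rot[6] = bubble$ladder
  rot[7] = ubble$ladderb
  rot[8] = bble$ladderbu
  rot[9] = ble$ladderbub
  rot[10] = le$ladderbubb
  rot[11] = e$ladderbubbl
  rot[12] = $ladderbubble
Sorted (with $ < everything):
  sorted[0] = $ladderbubble  (last char: 'e')
  sorted[1] = adderbubble$l  (last char: 'l')
  sorted[2] = bble$ladderbu  (last char: 'u')
  sorted[3] = ble$ladderbub  (last char: 'b')
  sorted[4] = bubble$ladder  (last char: 'r')
  sorted[5] = dderbubble$la  (last char: 'a')
  sorted[6] = derbubble$lad  (last char: 'd')
  sorted[7] = e$ladderbubbl  (last char: 'l')
  sorted[8] = erbubble$ladd  (last char: 'd')
  sorted[9] = ladderbubble$  (last char: '$')
  sorted[10] = le$ladderbubb  (last char: 'b')
  sorted[11] = rbubble$ladde  (last char: 'e')
  sorted[12] = ubble$ladderb  (last char: 'b')
Last column: elubradld$beb
Original string S is at sorted index 9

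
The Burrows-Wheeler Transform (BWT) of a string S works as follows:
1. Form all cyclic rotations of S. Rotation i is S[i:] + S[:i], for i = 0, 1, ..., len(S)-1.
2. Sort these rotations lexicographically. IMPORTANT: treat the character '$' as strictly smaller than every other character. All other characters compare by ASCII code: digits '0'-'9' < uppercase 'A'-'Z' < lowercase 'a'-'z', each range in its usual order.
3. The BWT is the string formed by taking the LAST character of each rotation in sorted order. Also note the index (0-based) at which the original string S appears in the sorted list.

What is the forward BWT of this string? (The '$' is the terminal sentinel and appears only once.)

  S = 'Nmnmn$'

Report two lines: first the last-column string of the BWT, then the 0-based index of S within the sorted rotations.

All 6 rotations (rotation i = S[i:]+S[:i]):
  rot[0] = Nmnmn$
  rot[1] = mnmn$N
  rot[2] = nmn$Nm
  rot[3] = mn$Nmn
  rot[4] = n$Nmnm
  rot[5] = $Nmnmn
Sorted (with $ < everything):
  sorted[0] = $Nmnmn  (last char: 'n')
  sorted[1] = Nmnmn$  (last char: '$')
  sorted[2] = mn$Nmn  (last char: 'n')
  sorted[3] = mnmn$N  (last char: 'N')
  sorted[4] = n$Nmnm  (last char: 'm')
  sorted[5] = nmn$Nm  (last char: 'm')
Last column: n$nNmm
Original string S is at sorted index 1

Answer: n$nNmm
1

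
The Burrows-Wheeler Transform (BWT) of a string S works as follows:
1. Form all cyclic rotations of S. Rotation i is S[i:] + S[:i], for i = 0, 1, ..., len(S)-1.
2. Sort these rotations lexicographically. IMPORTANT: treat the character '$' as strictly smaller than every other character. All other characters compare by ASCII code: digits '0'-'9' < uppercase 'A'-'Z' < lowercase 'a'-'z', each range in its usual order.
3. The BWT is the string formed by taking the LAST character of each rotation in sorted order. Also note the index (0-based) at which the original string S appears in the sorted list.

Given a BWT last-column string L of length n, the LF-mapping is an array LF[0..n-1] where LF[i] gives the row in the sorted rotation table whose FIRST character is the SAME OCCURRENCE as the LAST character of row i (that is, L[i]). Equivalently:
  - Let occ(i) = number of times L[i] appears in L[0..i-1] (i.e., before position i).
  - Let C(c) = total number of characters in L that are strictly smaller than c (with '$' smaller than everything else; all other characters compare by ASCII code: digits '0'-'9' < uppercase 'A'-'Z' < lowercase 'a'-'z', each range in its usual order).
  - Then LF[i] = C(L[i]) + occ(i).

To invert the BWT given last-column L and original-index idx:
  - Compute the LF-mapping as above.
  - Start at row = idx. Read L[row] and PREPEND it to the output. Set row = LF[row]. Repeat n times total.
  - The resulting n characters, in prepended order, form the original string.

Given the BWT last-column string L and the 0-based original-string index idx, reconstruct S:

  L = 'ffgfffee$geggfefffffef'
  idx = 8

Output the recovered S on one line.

LF mapping: 6 7 18 8 9 10 1 2 0 19 3 20 21 11 4 12 13 14 15 16 5 17
Walk LF starting at row 8, prepending L[row]:
  step 1: row=8, L[8]='$', prepend. Next row=LF[8]=0
  step 2: row=0, L[0]='f', prepend. Next row=LF[0]=6
  step 3: row=6, L[6]='e', prepend. Next row=LF[6]=1
  step 4: row=1, L[1]='f', prepend. Next row=LF[1]=7
  step 5: row=7, L[7]='e', prepend. Next row=LF[7]=2
  step 6: row=2, L[2]='g', prepend. Next row=LF[2]=18
  step 7: row=18, L[18]='f', prepend. Next row=LF[18]=15
  step 8: row=15, L[15]='f', prepend. Next row=LF[15]=12
  step 9: row=12, L[12]='g', prepend. Next row=LF[12]=21
  step 10: row=21, L[21]='f', prepend. Next row=LF[21]=17
  step 11: row=17, L[17]='f', prepend. Next row=LF[17]=14
  step 12: row=14, L[14]='e', prepend. Next row=LF[14]=4
  step 13: row=4, L[4]='f', prepend. Next row=LF[4]=9
  step 14: row=9, L[9]='g', prepend. Next row=LF[9]=19
  step 15: row=19, L[19]='f', prepend. Next row=LF[19]=16
  step 16: row=16, L[16]='f', prepend. Next row=LF[16]=13
  step 17: row=13, L[13]='f', prepend. Next row=LF[13]=11
  step 18: row=11, L[11]='g', prepend. Next row=LF[11]=20
  step 19: row=20, L[20]='e', prepend. Next row=LF[20]=5
  step 20: row=5, L[5]='f', prepend. Next row=LF[5]=10
  step 21: row=10, L[10]='e', prepend. Next row=LF[10]=3
  step 22: row=3, L[3]='f', prepend. Next row=LF[3]=8
Reversed output: fefegfffgfeffgffgefef$

Answer: fefegfffgfeffgffgefef$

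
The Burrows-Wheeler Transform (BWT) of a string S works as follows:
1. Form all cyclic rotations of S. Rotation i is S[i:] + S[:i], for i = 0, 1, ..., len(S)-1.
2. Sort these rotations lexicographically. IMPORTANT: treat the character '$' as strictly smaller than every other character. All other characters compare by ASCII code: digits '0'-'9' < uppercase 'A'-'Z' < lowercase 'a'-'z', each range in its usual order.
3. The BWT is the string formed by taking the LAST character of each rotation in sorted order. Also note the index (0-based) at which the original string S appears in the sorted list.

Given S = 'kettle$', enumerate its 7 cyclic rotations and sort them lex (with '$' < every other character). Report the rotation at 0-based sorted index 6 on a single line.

All 7 rotations (rotation i = S[i:]+S[:i]):
  rot[0] = kettle$
  rot[1] = ettle$k
  rot[2] = ttle$ke
  rot[3] = tle$ket
  rot[4] = le$kett
  rot[5] = e$kettl
  rot[6] = $kettle
Sorted (with $ < everything):
  sorted[0] = $kettle
  sorted[1] = e$kettl
  sorted[2] = ettle$k
  sorted[3] = kettle$
  sorted[4] = le$kett
  sorted[5] = tle$ket
  sorted[6] = ttle$ke
sorted[6] = ttle$ke

Answer: ttle$ke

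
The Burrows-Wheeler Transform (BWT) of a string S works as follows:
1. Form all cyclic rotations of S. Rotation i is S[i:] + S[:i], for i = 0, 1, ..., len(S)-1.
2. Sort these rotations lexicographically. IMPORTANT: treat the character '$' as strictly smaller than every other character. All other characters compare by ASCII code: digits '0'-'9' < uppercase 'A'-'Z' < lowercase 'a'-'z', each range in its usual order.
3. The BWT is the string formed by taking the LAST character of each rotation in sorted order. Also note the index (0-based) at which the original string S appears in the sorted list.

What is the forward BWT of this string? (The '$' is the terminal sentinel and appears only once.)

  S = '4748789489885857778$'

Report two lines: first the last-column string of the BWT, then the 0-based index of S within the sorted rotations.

Answer: 8$798845778758497488
1

Derivation:
All 20 rotations (rotation i = S[i:]+S[:i]):
  rot[0] = 4748789489885857778$
  rot[1] = 748789489885857778$4
  rot[2] = 48789489885857778$47
  rot[3] = 8789489885857778$474
  rot[4] = 789489885857778$4748
  rot[5] = 89489885857778$47487
  rot[6] = 9489885857778$474878
  rot[7] = 489885857778$4748789
  rot[8] = 89885857778$47487894
  rot[9] = 9885857778$474878948
  rot[10] = 885857778$4748789489
  rot[11] = 85857778$47487894898
  rot[12] = 5857778$474878948988
  rot[13] = 857778$4748789489885
  rot[14] = 57778$47487894898858
  rot[15] = 7778$474878948988585
  rot[16] = 778$4748789489885857
  rot[17] = 78$47487894898858577
  rot[18] = 8$474878948988585777
  rot[19] = $4748789489885857778
Sorted (with $ < everything):
  sorted[0] = $4748789489885857778  (last char: '8')
  sorted[1] = 4748789489885857778$  (last char: '$')
  sorted[2] = 48789489885857778$47  (last char: '7')
  sorted[3] = 489885857778$4748789  (last char: '9')
  sorted[4] = 57778$47487894898858  (last char: '8')
  sorted[5] = 5857778$474878948988  (last char: '8')
  sorted[6] = 748789489885857778$4  (last char: '4')
  sorted[7] = 7778$474878948988585  (last char: '5')
  sorted[8] = 778$4748789489885857  (last char: '7')
  sorted[9] = 78$47487894898858577  (last char: '7')
  sorted[10] = 789489885857778$4748  (last char: '8')
  sorted[11] = 8$474878948988585777  (last char: '7')
  sorted[12] = 857778$4748789489885  (last char: '5')
  sorted[13] = 85857778$47487894898  (last char: '8')
  sorted[14] = 8789489885857778$474  (last char: '4')
  sorted[15] = 885857778$4748789489  (last char: '9')
  sorted[16] = 89489885857778$47487  (last char: '7')
  sorted[17] = 89885857778$47487894  (last char: '4')
  sorted[18] = 9489885857778$474878  (last char: '8')
  sorted[19] = 9885857778$474878948  (last char: '8')
Last column: 8$798845778758497488
Original string S is at sorted index 1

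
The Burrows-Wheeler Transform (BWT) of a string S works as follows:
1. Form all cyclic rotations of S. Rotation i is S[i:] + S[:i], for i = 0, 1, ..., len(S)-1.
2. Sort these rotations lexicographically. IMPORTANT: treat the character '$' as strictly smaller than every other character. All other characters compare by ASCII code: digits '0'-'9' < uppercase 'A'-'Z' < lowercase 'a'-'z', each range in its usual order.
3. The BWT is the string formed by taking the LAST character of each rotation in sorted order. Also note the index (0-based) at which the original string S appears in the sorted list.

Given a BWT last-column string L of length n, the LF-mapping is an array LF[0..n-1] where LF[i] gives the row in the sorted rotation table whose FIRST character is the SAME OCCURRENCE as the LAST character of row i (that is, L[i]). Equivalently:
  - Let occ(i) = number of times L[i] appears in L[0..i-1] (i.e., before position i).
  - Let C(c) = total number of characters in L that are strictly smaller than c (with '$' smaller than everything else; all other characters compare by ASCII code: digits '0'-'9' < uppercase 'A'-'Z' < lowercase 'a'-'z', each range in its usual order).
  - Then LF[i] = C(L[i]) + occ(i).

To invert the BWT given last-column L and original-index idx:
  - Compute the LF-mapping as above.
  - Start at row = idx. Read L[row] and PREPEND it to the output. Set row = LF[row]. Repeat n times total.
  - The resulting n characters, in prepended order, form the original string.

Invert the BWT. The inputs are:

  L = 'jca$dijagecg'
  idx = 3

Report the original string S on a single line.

LF mapping: 10 3 1 0 5 9 11 2 7 6 4 8
Walk LF starting at row 3, prepending L[row]:
  step 1: row=3, L[3]='$', prepend. Next row=LF[3]=0
  step 2: row=0, L[0]='j', prepend. Next row=LF[0]=10
  step 3: row=10, L[10]='c', prepend. Next row=LF[10]=4
  step 4: row=4, L[4]='d', prepend. Next row=LF[4]=5
  step 5: row=5, L[5]='i', prepend. Next row=LF[5]=9
  step 6: row=9, L[9]='e', prepend. Next row=LF[9]=6
  step 7: row=6, L[6]='j', prepend. Next row=LF[6]=11
  step 8: row=11, L[11]='g', prepend. Next row=LF[11]=8
  step 9: row=8, L[8]='g', prepend. Next row=LF[8]=7
  step 10: row=7, L[7]='a', prepend. Next row=LF[7]=2
  step 11: row=2, L[2]='a', prepend. Next row=LF[2]=1
  step 12: row=1, L[1]='c', prepend. Next row=LF[1]=3
Reversed output: caaggjeidcj$

Answer: caaggjeidcj$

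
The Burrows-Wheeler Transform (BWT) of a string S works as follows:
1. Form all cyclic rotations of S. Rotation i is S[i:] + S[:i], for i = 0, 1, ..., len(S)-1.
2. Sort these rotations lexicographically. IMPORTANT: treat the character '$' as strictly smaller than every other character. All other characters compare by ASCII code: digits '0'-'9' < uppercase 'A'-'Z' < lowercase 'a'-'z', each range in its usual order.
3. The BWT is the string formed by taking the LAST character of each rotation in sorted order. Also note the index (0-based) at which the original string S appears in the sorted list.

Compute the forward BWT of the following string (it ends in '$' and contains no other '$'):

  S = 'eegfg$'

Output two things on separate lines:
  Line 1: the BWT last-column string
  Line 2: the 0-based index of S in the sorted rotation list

Answer: g$egfe
1

Derivation:
All 6 rotations (rotation i = S[i:]+S[:i]):
  rot[0] = eegfg$
  rot[1] = egfg$e
  rot[2] = gfg$ee
  rot[3] = fg$eeg
  rot[4] = g$eegf
  rot[5] = $eegfg
Sorted (with $ < everything):
  sorted[0] = $eegfg  (last char: 'g')
  sorted[1] = eegfg$  (last char: '$')
  sorted[2] = egfg$e  (last char: 'e')
  sorted[3] = fg$eeg  (last char: 'g')
  sorted[4] = g$eegf  (last char: 'f')
  sorted[5] = gfg$ee  (last char: 'e')
Last column: g$egfe
Original string S is at sorted index 1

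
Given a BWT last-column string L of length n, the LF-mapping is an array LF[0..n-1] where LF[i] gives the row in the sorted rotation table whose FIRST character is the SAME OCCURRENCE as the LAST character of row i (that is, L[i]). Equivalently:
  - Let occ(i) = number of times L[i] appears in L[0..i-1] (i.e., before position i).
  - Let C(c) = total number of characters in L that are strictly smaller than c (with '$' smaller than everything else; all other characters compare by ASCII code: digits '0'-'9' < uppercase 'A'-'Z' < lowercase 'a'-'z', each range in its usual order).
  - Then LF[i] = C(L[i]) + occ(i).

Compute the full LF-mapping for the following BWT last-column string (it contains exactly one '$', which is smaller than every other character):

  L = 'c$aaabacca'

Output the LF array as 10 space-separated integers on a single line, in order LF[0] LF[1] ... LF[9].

Answer: 7 0 1 2 3 6 4 8 9 5

Derivation:
Char counts: '$':1, 'a':5, 'b':1, 'c':3
C (first-col start): C('$')=0, C('a')=1, C('b')=6, C('c')=7
L[0]='c': occ=0, LF[0]=C('c')+0=7+0=7
L[1]='$': occ=0, LF[1]=C('$')+0=0+0=0
L[2]='a': occ=0, LF[2]=C('a')+0=1+0=1
L[3]='a': occ=1, LF[3]=C('a')+1=1+1=2
L[4]='a': occ=2, LF[4]=C('a')+2=1+2=3
L[5]='b': occ=0, LF[5]=C('b')+0=6+0=6
L[6]='a': occ=3, LF[6]=C('a')+3=1+3=4
L[7]='c': occ=1, LF[7]=C('c')+1=7+1=8
L[8]='c': occ=2, LF[8]=C('c')+2=7+2=9
L[9]='a': occ=4, LF[9]=C('a')+4=1+4=5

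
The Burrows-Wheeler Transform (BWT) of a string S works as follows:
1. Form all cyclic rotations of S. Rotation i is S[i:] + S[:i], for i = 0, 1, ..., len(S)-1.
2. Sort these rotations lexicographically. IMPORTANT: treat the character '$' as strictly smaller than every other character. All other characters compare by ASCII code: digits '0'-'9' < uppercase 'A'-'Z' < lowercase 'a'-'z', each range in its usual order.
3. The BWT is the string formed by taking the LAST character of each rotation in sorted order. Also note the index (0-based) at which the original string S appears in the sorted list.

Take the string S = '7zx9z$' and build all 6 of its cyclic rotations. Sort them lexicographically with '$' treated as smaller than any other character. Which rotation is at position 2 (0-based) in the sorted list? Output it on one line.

All 6 rotations (rotation i = S[i:]+S[:i]):
  rot[0] = 7zx9z$
  rot[1] = zx9z$7
  rot[2] = x9z$7z
  rot[3] = 9z$7zx
  rot[4] = z$7zx9
  rot[5] = $7zx9z
Sorted (with $ < everything):
  sorted[0] = $7zx9z
  sorted[1] = 7zx9z$
  sorted[2] = 9z$7zx
  sorted[3] = x9z$7z
  sorted[4] = z$7zx9
  sorted[5] = zx9z$7
sorted[2] = 9z$7zx

Answer: 9z$7zx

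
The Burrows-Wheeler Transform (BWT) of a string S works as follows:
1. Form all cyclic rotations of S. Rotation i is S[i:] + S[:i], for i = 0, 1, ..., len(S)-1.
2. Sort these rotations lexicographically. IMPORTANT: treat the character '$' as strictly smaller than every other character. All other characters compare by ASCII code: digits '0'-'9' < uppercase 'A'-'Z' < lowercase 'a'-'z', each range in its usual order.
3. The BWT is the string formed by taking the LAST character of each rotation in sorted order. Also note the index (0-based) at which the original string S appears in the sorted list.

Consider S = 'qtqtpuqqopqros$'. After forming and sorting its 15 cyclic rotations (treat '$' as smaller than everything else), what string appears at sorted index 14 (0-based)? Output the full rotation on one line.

All 15 rotations (rotation i = S[i:]+S[:i]):
  rot[0] = qtqtpuqqopqros$
  rot[1] = tqtpuqqopqros$q
  rot[2] = qtpuqqopqros$qt
  rot[3] = tpuqqopqros$qtq
  rot[4] = puqqopqros$qtqt
  rot[5] = uqqopqros$qtqtp
  rot[6] = qqopqros$qtqtpu
  rot[7] = qopqros$qtqtpuq
  rot[8] = opqros$qtqtpuqq
  rot[9] = pqros$qtqtpuqqo
  rot[10] = qros$qtqtpuqqop
  rot[11] = ros$qtqtpuqqopq
  rot[12] = os$qtqtpuqqopqr
  rot[13] = s$qtqtpuqqopqro
  rot[14] = $qtqtpuqqopqros
Sorted (with $ < everything):
  sorted[0] = $qtqtpuqqopqros
  sorted[1] = opqros$qtqtpuqq
  sorted[2] = os$qtqtpuqqopqr
  sorted[3] = pqros$qtqtpuqqo
  sorted[4] = puqqopqros$qtqt
  sorted[5] = qopqros$qtqtpuq
  sorted[6] = qqopqros$qtqtpu
  sorted[7] = qros$qtqtpuqqop
  sorted[8] = qtpuqqopqros$qt
  sorted[9] = qtqtpuqqopqros$
  sorted[10] = ros$qtqtpuqqopq
  sorted[11] = s$qtqtpuqqopqro
  sorted[12] = tpuqqopqros$qtq
  sorted[13] = tqtpuqqopqros$q
  sorted[14] = uqqopqros$qtqtp
sorted[14] = uqqopqros$qtqtp

Answer: uqqopqros$qtqtp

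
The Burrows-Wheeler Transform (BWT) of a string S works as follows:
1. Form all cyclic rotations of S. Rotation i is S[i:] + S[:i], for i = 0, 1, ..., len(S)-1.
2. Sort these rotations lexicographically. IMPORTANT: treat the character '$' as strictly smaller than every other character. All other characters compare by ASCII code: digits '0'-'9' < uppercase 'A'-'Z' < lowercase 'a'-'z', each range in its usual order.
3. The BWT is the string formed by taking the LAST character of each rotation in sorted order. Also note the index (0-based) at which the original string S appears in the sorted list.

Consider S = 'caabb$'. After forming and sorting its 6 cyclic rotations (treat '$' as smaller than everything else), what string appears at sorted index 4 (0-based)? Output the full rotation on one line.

All 6 rotations (rotation i = S[i:]+S[:i]):
  rot[0] = caabb$
  rot[1] = aabb$c
  rot[2] = abb$ca
  rot[3] = bb$caa
  rot[4] = b$caab
  rot[5] = $caabb
Sorted (with $ < everything):
  sorted[0] = $caabb
  sorted[1] = aabb$c
  sorted[2] = abb$ca
  sorted[3] = b$caab
  sorted[4] = bb$caa
  sorted[5] = caabb$
sorted[4] = bb$caa

Answer: bb$caa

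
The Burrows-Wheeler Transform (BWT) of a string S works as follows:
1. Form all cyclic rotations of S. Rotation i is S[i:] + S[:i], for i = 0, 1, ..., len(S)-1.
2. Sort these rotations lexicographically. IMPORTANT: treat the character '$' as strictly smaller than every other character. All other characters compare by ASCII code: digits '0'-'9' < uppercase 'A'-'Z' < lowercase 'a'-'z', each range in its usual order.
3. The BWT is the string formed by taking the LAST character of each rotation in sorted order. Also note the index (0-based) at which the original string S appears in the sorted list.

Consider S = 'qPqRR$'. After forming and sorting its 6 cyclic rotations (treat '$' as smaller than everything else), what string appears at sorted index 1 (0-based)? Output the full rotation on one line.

Answer: PqRR$q

Derivation:
All 6 rotations (rotation i = S[i:]+S[:i]):
  rot[0] = qPqRR$
  rot[1] = PqRR$q
  rot[2] = qRR$qP
  rot[3] = RR$qPq
  rot[4] = R$qPqR
  rot[5] = $qPqRR
Sorted (with $ < everything):
  sorted[0] = $qPqRR
  sorted[1] = PqRR$q
  sorted[2] = R$qPqR
  sorted[3] = RR$qPq
  sorted[4] = qPqRR$
  sorted[5] = qRR$qP
sorted[1] = PqRR$q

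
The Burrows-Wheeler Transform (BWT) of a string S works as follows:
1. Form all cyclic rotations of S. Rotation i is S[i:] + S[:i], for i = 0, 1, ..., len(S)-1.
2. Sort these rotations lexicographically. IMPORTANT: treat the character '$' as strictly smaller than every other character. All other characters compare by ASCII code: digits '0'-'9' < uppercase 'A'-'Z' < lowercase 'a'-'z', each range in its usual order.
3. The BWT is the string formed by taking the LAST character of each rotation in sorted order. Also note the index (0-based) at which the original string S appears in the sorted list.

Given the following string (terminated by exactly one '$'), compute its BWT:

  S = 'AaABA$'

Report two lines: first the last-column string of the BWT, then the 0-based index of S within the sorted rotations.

Answer: ABa$AA
3

Derivation:
All 6 rotations (rotation i = S[i:]+S[:i]):
  rot[0] = AaABA$
  rot[1] = aABA$A
  rot[2] = ABA$Aa
  rot[3] = BA$AaA
  rot[4] = A$AaAB
  rot[5] = $AaABA
Sorted (with $ < everything):
  sorted[0] = $AaABA  (last char: 'A')
  sorted[1] = A$AaAB  (last char: 'B')
  sorted[2] = ABA$Aa  (last char: 'a')
  sorted[3] = AaABA$  (last char: '$')
  sorted[4] = BA$AaA  (last char: 'A')
  sorted[5] = aABA$A  (last char: 'A')
Last column: ABa$AA
Original string S is at sorted index 3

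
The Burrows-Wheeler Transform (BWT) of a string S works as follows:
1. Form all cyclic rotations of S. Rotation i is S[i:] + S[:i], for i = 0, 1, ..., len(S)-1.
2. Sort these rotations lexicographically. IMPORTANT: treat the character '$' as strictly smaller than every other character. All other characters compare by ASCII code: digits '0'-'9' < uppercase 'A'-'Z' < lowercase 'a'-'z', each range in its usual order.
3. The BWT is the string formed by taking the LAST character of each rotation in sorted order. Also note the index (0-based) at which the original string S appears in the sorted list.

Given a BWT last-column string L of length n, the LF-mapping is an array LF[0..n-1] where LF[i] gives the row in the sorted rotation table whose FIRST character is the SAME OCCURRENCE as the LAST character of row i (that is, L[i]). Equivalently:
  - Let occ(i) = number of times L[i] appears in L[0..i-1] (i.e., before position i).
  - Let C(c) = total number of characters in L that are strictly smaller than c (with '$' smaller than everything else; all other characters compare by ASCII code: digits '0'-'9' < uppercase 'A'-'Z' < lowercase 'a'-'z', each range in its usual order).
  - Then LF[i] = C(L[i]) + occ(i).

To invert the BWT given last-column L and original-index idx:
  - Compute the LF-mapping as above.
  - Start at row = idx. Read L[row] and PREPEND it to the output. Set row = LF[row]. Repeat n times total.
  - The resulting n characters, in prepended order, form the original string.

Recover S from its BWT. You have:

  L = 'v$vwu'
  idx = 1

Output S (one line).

Answer: uwvv$

Derivation:
LF mapping: 2 0 3 4 1
Walk LF starting at row 1, prepending L[row]:
  step 1: row=1, L[1]='$', prepend. Next row=LF[1]=0
  step 2: row=0, L[0]='v', prepend. Next row=LF[0]=2
  step 3: row=2, L[2]='v', prepend. Next row=LF[2]=3
  step 4: row=3, L[3]='w', prepend. Next row=LF[3]=4
  step 5: row=4, L[4]='u', prepend. Next row=LF[4]=1
Reversed output: uwvv$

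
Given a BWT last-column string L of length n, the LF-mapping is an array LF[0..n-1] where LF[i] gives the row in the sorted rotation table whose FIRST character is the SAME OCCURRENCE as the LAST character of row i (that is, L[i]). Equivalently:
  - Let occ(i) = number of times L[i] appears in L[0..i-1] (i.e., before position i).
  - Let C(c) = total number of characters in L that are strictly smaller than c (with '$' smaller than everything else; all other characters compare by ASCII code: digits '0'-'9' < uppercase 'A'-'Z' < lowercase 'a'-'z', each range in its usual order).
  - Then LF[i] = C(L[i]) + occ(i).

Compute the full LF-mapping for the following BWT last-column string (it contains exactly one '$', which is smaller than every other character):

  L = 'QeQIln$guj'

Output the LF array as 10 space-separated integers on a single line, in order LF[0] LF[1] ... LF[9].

Answer: 2 4 3 1 7 8 0 5 9 6

Derivation:
Char counts: '$':1, 'I':1, 'Q':2, 'e':1, 'g':1, 'j':1, 'l':1, 'n':1, 'u':1
C (first-col start): C('$')=0, C('I')=1, C('Q')=2, C('e')=4, C('g')=5, C('j')=6, C('l')=7, C('n')=8, C('u')=9
L[0]='Q': occ=0, LF[0]=C('Q')+0=2+0=2
L[1]='e': occ=0, LF[1]=C('e')+0=4+0=4
L[2]='Q': occ=1, LF[2]=C('Q')+1=2+1=3
L[3]='I': occ=0, LF[3]=C('I')+0=1+0=1
L[4]='l': occ=0, LF[4]=C('l')+0=7+0=7
L[5]='n': occ=0, LF[5]=C('n')+0=8+0=8
L[6]='$': occ=0, LF[6]=C('$')+0=0+0=0
L[7]='g': occ=0, LF[7]=C('g')+0=5+0=5
L[8]='u': occ=0, LF[8]=C('u')+0=9+0=9
L[9]='j': occ=0, LF[9]=C('j')+0=6+0=6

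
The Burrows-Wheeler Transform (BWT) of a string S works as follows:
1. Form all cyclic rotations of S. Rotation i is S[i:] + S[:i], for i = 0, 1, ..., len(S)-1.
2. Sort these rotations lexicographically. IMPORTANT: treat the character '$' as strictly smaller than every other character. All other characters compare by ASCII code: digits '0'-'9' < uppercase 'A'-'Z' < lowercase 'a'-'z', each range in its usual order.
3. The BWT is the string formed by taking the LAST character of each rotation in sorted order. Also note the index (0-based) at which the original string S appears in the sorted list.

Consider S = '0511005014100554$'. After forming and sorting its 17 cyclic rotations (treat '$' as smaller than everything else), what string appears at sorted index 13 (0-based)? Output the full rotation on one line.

Answer: 5014100554$051100

Derivation:
All 17 rotations (rotation i = S[i:]+S[:i]):
  rot[0] = 0511005014100554$
  rot[1] = 511005014100554$0
  rot[2] = 11005014100554$05
  rot[3] = 1005014100554$051
  rot[4] = 005014100554$0511
  rot[5] = 05014100554$05110
  rot[6] = 5014100554$051100
  rot[7] = 014100554$0511005
  rot[8] = 14100554$05110050
  rot[9] = 4100554$051100501
  rot[10] = 100554$0511005014
  rot[11] = 00554$05110050141
  rot[12] = 0554$051100501410
  rot[13] = 554$0511005014100
  rot[14] = 54$05110050141005
  rot[15] = 4$051100501410055
  rot[16] = $0511005014100554
Sorted (with $ < everything):
  sorted[0] = $0511005014100554
  sorted[1] = 005014100554$0511
  sorted[2] = 00554$05110050141
  sorted[3] = 014100554$0511005
  sorted[4] = 05014100554$05110
  sorted[5] = 0511005014100554$
  sorted[6] = 0554$051100501410
  sorted[7] = 1005014100554$051
  sorted[8] = 100554$0511005014
  sorted[9] = 11005014100554$05
  sorted[10] = 14100554$05110050
  sorted[11] = 4$051100501410055
  sorted[12] = 4100554$051100501
  sorted[13] = 5014100554$051100
  sorted[14] = 511005014100554$0
  sorted[15] = 54$05110050141005
  sorted[16] = 554$0511005014100
sorted[13] = 5014100554$051100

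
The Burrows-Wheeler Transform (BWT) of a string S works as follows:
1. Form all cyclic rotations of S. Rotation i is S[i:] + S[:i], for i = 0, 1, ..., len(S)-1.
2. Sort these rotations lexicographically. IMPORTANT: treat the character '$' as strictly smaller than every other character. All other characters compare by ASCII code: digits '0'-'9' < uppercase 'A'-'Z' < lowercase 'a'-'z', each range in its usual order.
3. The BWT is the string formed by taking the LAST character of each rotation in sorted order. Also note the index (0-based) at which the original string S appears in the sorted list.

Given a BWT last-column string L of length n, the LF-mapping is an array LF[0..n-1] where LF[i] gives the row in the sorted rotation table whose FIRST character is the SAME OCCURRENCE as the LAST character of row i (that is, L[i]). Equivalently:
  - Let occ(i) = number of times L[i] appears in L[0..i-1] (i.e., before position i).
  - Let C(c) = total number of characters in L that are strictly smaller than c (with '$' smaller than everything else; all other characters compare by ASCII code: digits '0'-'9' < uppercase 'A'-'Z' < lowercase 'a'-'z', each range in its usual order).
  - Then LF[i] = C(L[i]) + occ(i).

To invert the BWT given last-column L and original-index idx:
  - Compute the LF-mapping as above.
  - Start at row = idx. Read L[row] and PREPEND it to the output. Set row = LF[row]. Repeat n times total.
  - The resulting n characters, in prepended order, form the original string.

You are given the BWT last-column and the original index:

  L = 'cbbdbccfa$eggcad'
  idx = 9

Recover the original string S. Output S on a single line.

LF mapping: 6 3 4 10 5 7 8 13 1 0 12 14 15 9 2 11
Walk LF starting at row 9, prepending L[row]:
  step 1: row=9, L[9]='$', prepend. Next row=LF[9]=0
  step 2: row=0, L[0]='c', prepend. Next row=LF[0]=6
  step 3: row=6, L[6]='c', prepend. Next row=LF[6]=8
  step 4: row=8, L[8]='a', prepend. Next row=LF[8]=1
  step 5: row=1, L[1]='b', prepend. Next row=LF[1]=3
  step 6: row=3, L[3]='d', prepend. Next row=LF[3]=10
  step 7: row=10, L[10]='e', prepend. Next row=LF[10]=12
  step 8: row=12, L[12]='g', prepend. Next row=LF[12]=15
  step 9: row=15, L[15]='d', prepend. Next row=LF[15]=11
  step 10: row=11, L[11]='g', prepend. Next row=LF[11]=14
  step 11: row=14, L[14]='a', prepend. Next row=LF[14]=2
  step 12: row=2, L[2]='b', prepend. Next row=LF[2]=4
  step 13: row=4, L[4]='b', prepend. Next row=LF[4]=5
  step 14: row=5, L[5]='c', prepend. Next row=LF[5]=7
  step 15: row=7, L[7]='f', prepend. Next row=LF[7]=13
  step 16: row=13, L[13]='c', prepend. Next row=LF[13]=9
Reversed output: cfcbbagdgedbacc$

Answer: cfcbbagdgedbacc$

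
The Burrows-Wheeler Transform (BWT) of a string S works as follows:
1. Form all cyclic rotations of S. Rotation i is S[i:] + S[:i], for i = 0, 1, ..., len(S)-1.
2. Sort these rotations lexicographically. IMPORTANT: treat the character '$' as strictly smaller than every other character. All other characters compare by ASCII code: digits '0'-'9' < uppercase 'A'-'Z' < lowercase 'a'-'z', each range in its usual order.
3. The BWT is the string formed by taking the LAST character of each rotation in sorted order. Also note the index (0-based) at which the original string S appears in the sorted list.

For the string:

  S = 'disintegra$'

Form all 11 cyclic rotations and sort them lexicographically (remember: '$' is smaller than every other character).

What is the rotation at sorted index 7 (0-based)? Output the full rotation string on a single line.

Answer: ntegra$disi

Derivation:
All 11 rotations (rotation i = S[i:]+S[:i]):
  rot[0] = disintegra$
  rot[1] = isintegra$d
  rot[2] = sintegra$di
  rot[3] = integra$dis
  rot[4] = ntegra$disi
  rot[5] = tegra$disin
  rot[6] = egra$disint
  rot[7] = gra$disinte
  rot[8] = ra$disinteg
  rot[9] = a$disintegr
  rot[10] = $disintegra
Sorted (with $ < everything):
  sorted[0] = $disintegra
  sorted[1] = a$disintegr
  sorted[2] = disintegra$
  sorted[3] = egra$disint
  sorted[4] = gra$disinte
  sorted[5] = integra$dis
  sorted[6] = isintegra$d
  sorted[7] = ntegra$disi
  sorted[8] = ra$disinteg
  sorted[9] = sintegra$di
  sorted[10] = tegra$disin
sorted[7] = ntegra$disi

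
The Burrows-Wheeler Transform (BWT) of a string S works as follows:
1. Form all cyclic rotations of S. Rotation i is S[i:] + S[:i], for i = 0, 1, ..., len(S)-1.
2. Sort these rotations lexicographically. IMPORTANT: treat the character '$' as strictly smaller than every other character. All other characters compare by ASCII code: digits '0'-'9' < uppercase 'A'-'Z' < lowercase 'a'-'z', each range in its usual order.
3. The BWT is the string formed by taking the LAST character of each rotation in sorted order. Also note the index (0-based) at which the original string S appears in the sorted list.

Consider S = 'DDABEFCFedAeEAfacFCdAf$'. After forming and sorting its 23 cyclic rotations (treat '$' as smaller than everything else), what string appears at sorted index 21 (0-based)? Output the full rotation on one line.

Answer: f$DDABEFCFedAeEAfacFCdA

Derivation:
All 23 rotations (rotation i = S[i:]+S[:i]):
  rot[0] = DDABEFCFedAeEAfacFCdAf$
  rot[1] = DABEFCFedAeEAfacFCdAf$D
  rot[2] = ABEFCFedAeEAfacFCdAf$DD
  rot[3] = BEFCFedAeEAfacFCdAf$DDA
  rot[4] = EFCFedAeEAfacFCdAf$DDAB
  rot[5] = FCFedAeEAfacFCdAf$DDABE
  rot[6] = CFedAeEAfacFCdAf$DDABEF
  rot[7] = FedAeEAfacFCdAf$DDABEFC
  rot[8] = edAeEAfacFCdAf$DDABEFCF
  rot[9] = dAeEAfacFCdAf$DDABEFCFe
  rot[10] = AeEAfacFCdAf$DDABEFCFed
  rot[11] = eEAfacFCdAf$DDABEFCFedA
  rot[12] = EAfacFCdAf$DDABEFCFedAe
  rot[13] = AfacFCdAf$DDABEFCFedAeE
  rot[14] = facFCdAf$DDABEFCFedAeEA
  rot[15] = acFCdAf$DDABEFCFedAeEAf
  rot[16] = cFCdAf$DDABEFCFedAeEAfa
  rot[17] = FCdAf$DDABEFCFedAeEAfac
  rot[18] = CdAf$DDABEFCFedAeEAfacF
  rot[19] = dAf$DDABEFCFedAeEAfacFC
  rot[20] = Af$DDABEFCFedAeEAfacFCd
  rot[21] = f$DDABEFCFedAeEAfacFCdA
  rot[22] = $DDABEFCFedAeEAfacFCdAf
Sorted (with $ < everything):
  sorted[0] = $DDABEFCFedAeEAfacFCdAf
  sorted[1] = ABEFCFedAeEAfacFCdAf$DD
  sorted[2] = AeEAfacFCdAf$DDABEFCFed
  sorted[3] = Af$DDABEFCFedAeEAfacFCd
  sorted[4] = AfacFCdAf$DDABEFCFedAeE
  sorted[5] = BEFCFedAeEAfacFCdAf$DDA
  sorted[6] = CFedAeEAfacFCdAf$DDABEF
  sorted[7] = CdAf$DDABEFCFedAeEAfacF
  sorted[8] = DABEFCFedAeEAfacFCdAf$D
  sorted[9] = DDABEFCFedAeEAfacFCdAf$
  sorted[10] = EAfacFCdAf$DDABEFCFedAe
  sorted[11] = EFCFedAeEAfacFCdAf$DDAB
  sorted[12] = FCFedAeEAfacFCdAf$DDABE
  sorted[13] = FCdAf$DDABEFCFedAeEAfac
  sorted[14] = FedAeEAfacFCdAf$DDABEFC
  sorted[15] = acFCdAf$DDABEFCFedAeEAf
  sorted[16] = cFCdAf$DDABEFCFedAeEAfa
  sorted[17] = dAeEAfacFCdAf$DDABEFCFe
  sorted[18] = dAf$DDABEFCFedAeEAfacFC
  sorted[19] = eEAfacFCdAf$DDABEFCFedA
  sorted[20] = edAeEAfacFCdAf$DDABEFCF
  sorted[21] = f$DDABEFCFedAeEAfacFCdA
  sorted[22] = facFCdAf$DDABEFCFedAeEA
sorted[21] = f$DDABEFCFedAeEAfacFCdA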